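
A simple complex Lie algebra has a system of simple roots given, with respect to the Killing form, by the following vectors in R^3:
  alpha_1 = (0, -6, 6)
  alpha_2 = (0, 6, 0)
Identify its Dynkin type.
Compute the Cartan integers a_ij = 2(alpha_i, alpha_j)/(alpha_j, alpha_j); the resulting 2x2 Cartan matrix is
[[2, -2], [-1, 2]].
The roots have two lengths (squared-length ratio 2:1); the short ones are alpha_{2}. The associated Dynkin diagram is a chain of 2 nodes with a double edge at one end; the terminal node there is the unique short simple root (B_2), so the type is B_2 (the algebra so(5)).

B2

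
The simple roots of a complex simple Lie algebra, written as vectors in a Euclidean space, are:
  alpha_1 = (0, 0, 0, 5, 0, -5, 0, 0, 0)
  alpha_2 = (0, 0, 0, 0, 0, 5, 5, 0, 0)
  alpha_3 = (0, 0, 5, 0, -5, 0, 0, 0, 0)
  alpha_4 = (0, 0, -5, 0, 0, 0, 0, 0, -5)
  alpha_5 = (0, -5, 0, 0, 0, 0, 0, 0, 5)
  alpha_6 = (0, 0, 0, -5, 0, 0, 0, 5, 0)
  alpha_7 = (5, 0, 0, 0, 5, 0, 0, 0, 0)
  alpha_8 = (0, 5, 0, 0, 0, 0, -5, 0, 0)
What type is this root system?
Compute the Cartan integers a_ij = 2(alpha_i, alpha_j)/(alpha_j, alpha_j); the resulting 8x8 Cartan matrix is
[[2, -1, 0, 0, 0, -1, 0, 0], [-1, 2, 0, 0, 0, 0, 0, -1], [0, 0, 2, -1, 0, 0, -1, 0], [0, 0, -1, 2, -1, 0, 0, 0], [0, 0, 0, -1, 2, 0, 0, -1], [-1, 0, 0, 0, 0, 2, 0, 0], [0, 0, -1, 0, 0, 0, 2, 0], [0, -1, 0, 0, -1, 0, 0, 2]].
All simple roots have the same length, so the diagram is simply laced. The associated Dynkin diagram is a chain of 8 nodes with single edges (A_8), so the type is A_8 (the algebra sl(9)).

A8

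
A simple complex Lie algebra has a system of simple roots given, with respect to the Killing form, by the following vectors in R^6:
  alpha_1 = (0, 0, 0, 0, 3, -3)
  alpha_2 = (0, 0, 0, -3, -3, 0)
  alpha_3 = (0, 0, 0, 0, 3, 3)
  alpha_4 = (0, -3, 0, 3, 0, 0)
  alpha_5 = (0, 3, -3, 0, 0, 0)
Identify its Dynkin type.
Compute the Cartan integers a_ij = 2(alpha_i, alpha_j)/(alpha_j, alpha_j); the resulting 5x5 Cartan matrix is
[[2, -1, 0, 0, 0], [-1, 2, -1, -1, 0], [0, -1, 2, 0, 0], [0, -1, 0, 2, -1], [0, 0, 0, -1, 2]].
All simple roots have the same length, so the diagram is simply laced. The associated Dynkin diagram is a chain of 3 nodes with a fork of two nodes at one end (D_5), so the type is D_5 (the algebra so(10)).

D_5 (so(10))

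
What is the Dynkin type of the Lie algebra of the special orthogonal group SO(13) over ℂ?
type B_6

This is so(13) with 13 odd, which has dimension 13(13-1)/2 = 78 and rank (13-1)/2 = 6. In the classification of classical Lie algebras, the orthogonal algebra so(2n+1) in an odd number of variables has type B_n; here n = 6, so the Dynkin diagram is a chain of 6 nodes with a double edge at one end; the terminal node there is the unique short simple root (B_6). Hence the type is B_6.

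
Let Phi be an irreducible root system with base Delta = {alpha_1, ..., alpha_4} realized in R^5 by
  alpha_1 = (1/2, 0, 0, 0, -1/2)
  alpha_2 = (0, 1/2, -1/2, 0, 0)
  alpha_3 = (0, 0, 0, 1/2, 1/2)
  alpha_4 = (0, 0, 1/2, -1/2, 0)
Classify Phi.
Compute the Cartan integers a_ij = 2(alpha_i, alpha_j)/(alpha_j, alpha_j); the resulting 4x4 Cartan matrix is
[[2, 0, -1, 0], [0, 2, 0, -1], [-1, 0, 2, -1], [0, -1, -1, 2]].
All simple roots have the same length, so the diagram is simply laced. The associated Dynkin diagram is a chain of 4 nodes with single edges (A_4), so the type is A_4 (the algebra sl(5)).

type A_4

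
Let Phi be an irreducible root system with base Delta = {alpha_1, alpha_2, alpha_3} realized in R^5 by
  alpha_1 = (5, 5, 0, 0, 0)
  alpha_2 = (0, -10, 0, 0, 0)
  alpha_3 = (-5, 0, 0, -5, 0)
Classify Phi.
C_3 (sp(6))

Compute the Cartan integers a_ij = 2(alpha_i, alpha_j)/(alpha_j, alpha_j); the resulting 3x3 Cartan matrix is
[[2, -1, -1], [-2, 2, 0], [-1, 0, 2]].
The roots have two lengths (squared-length ratio 2:1); the short ones are alpha_{1,3}. The associated Dynkin diagram is a chain of 3 nodes with a double edge at one end; the terminal node there is the unique long simple root (C_3), so the type is C_3 (the algebra sp(6)).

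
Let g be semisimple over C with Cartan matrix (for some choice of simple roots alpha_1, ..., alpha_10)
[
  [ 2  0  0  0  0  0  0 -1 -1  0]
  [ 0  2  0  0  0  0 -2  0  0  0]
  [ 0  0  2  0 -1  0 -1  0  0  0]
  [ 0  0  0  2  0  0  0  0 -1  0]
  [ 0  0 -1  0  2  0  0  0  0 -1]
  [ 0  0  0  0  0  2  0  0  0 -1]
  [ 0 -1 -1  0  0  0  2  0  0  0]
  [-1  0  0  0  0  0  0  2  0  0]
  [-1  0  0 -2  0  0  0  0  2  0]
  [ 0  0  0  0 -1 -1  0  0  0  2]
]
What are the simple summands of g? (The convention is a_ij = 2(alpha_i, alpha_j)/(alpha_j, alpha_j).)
The diagram associated to this matrix has two connected components: the simple roots {alpha_1, alpha_4, alpha_8, alpha_9} form a chain of 4 nodes with a double edge at one end; the terminal node there is the unique short simple root (B_4), and {alpha_2, alpha_3, alpha_5, alpha_6, alpha_7, alpha_10} form a chain of 6 nodes with a double edge at one end; the terminal node there is the unique long simple root (C_6). A semisimple Lie algebra decomposes uniquely as the direct sum of simple ideals, one per connected component of its Dynkin diagram, so g ≅ B_4 ⊕ C_6 (dimension 36 + 78 = 114).

B4 ⊕ C6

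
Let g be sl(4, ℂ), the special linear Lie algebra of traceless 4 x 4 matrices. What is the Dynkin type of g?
type A_3

This is sl(4), which has dimension 4^2 - 1 = 15 and rank 4 - 1 = 3 (a Cartan subalgebra is the diagonal traceless matrices). In the classification of classical Lie algebras, the special linear algebra sl(n+1) has type A_n; here n = 3, so the Dynkin diagram is a chain of 3 nodes with single edges (A_3). Hence the type is A_3.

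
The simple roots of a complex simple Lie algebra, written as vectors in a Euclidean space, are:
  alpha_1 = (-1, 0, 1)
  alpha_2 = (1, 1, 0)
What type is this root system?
Compute the Cartan integers a_ij = 2(alpha_i, alpha_j)/(alpha_j, alpha_j); the resulting 2x2 Cartan matrix is
[[2, -1], [-1, 2]].
All simple roots have the same length, so the diagram is simply laced. The associated Dynkin diagram is a chain of 2 nodes with single edges (A_2), so the type is A_2 (the algebra sl(3)).

A2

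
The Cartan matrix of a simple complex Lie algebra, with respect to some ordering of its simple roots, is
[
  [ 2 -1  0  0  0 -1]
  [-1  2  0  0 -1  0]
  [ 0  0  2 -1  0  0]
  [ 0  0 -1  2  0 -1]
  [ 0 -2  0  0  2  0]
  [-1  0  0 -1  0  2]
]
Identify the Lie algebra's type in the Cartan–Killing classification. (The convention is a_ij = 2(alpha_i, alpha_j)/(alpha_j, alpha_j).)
C_6 (sp(12))

The matrix has rank 6 with 2's on the diagonal. Reading the off-diagonal entries as Dynkin edges (a single edge where a_ij = a_ji = -1; a double or triple edge where a_ij * a_ji = 2 or 3), the diagram is a chain of 6 nodes with a double edge at one end; the terminal node there is the unique long simple root (C_6). One simple-root ordering that puts it in standard form is (alpha_3, alpha_4, alpha_6, alpha_1, alpha_2, alpha_5). So the algebra is type C_6, i.e. sp(12).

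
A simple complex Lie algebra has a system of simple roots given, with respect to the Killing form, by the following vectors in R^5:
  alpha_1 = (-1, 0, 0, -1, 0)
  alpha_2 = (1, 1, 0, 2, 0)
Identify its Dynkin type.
Compute the Cartan integers a_ij = 2(alpha_i, alpha_j)/(alpha_j, alpha_j); the resulting 2x2 Cartan matrix is
[[2, -1], [-3, 2]].
The roots have two lengths (squared-length ratio 3:1); the short ones are alpha_{1}. The associated Dynkin diagram is two nodes joined by a triple edge (G_2), so the type is G_2.

G_2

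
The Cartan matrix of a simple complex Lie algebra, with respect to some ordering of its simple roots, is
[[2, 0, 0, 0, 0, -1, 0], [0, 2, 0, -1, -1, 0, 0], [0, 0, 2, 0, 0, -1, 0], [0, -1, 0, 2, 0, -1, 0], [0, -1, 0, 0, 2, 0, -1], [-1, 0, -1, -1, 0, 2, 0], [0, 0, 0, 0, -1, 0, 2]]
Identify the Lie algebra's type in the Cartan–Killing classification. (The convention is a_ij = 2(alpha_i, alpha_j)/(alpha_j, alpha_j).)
D7

The matrix has rank 7 with 2's on the diagonal. Reading the off-diagonal entries as Dynkin edges (a single edge where a_ij = a_ji = -1; a double or triple edge where a_ij * a_ji = 2 or 3), the diagram is a chain of 5 nodes with a fork of two nodes at one end (D_7). One simple-root ordering that puts it in standard form is (alpha_7, alpha_5, alpha_2, alpha_4, alpha_6, alpha_1, alpha_3). So the algebra is type D_7, i.e. so(14).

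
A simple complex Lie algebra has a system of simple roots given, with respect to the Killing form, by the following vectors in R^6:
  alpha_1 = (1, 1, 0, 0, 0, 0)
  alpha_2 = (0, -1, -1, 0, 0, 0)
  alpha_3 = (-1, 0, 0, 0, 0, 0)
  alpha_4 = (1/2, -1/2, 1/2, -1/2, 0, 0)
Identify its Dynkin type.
type F_4

Compute the Cartan integers a_ij = 2(alpha_i, alpha_j)/(alpha_j, alpha_j); the resulting 4x4 Cartan matrix is
[[2, -1, -2, 0], [-1, 2, 0, 0], [-1, 0, 2, -1], [0, 0, -1, 2]].
The roots have two lengths (squared-length ratio 2:1); the short ones are alpha_{3,4}. The associated Dynkin diagram is a chain of 4 nodes with a double edge between the middle two (F_4), so the type is F_4.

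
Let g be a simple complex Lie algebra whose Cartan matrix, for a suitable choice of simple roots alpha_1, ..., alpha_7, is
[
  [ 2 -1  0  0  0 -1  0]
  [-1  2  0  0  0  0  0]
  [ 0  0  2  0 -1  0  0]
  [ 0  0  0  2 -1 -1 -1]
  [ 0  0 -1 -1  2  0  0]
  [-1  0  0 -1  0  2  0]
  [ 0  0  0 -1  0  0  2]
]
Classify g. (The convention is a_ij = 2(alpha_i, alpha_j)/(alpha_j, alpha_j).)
The matrix has rank 7 with 2's on the diagonal. Reading the off-diagonal entries as Dynkin edges (a single edge where a_ij = a_ji = -1; a double or triple edge where a_ij * a_ji = 2 or 3), the diagram is a chain of 6 nodes with one extra node attached to the third node from one end (E_7). One simple-root ordering that puts it in standard form is (alpha_3, alpha_7, alpha_5, alpha_4, alpha_6, alpha_1, alpha_2). So the algebra is type E_7.

E_7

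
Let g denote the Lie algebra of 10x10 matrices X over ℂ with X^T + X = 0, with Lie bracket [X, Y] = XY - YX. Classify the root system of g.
This is so(10) with 10 even, which has dimension 10(10-1)/2 = 45 and rank 10/2 = 5. In the classification of classical Lie algebras, the orthogonal algebra so(2n) in an even number of variables has type D_n; here n = 5, so the Dynkin diagram is a chain of 3 nodes with a fork of two nodes at one end (D_5). Hence the type is D_5.

type D_5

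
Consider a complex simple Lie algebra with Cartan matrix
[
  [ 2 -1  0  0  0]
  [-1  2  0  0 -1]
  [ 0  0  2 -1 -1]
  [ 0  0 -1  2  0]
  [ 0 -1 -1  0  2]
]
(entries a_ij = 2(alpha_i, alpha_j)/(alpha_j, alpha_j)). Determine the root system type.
type A_5

The matrix has rank 5 with 2's on the diagonal. Reading the off-diagonal entries as Dynkin edges (a single edge where a_ij = a_ji = -1; a double or triple edge where a_ij * a_ji = 2 or 3), the diagram is a chain of 5 nodes with single edges (A_5). One simple-root ordering that puts it in standard form is (alpha_1, alpha_2, alpha_5, alpha_3, alpha_4). So the algebra is type A_5, i.e. sl(6).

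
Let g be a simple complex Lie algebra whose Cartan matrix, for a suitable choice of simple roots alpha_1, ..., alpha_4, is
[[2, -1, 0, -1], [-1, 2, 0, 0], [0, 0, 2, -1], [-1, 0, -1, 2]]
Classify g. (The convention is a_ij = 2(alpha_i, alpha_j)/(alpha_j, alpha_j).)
The matrix has rank 4 with 2's on the diagonal. Reading the off-diagonal entries as Dynkin edges (a single edge where a_ij = a_ji = -1; a double or triple edge where a_ij * a_ji = 2 or 3), the diagram is a chain of 4 nodes with single edges (A_4). One simple-root ordering that puts it in standard form is (alpha_2, alpha_1, alpha_4, alpha_3). So the algebra is type A_4, i.e. sl(5).

A_4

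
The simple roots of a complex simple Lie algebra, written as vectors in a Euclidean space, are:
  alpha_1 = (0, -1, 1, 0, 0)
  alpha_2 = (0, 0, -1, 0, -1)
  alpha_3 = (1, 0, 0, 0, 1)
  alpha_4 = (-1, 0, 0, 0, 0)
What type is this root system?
Compute the Cartan integers a_ij = 2(alpha_i, alpha_j)/(alpha_j, alpha_j); the resulting 4x4 Cartan matrix is
[[2, -1, 0, 0], [-1, 2, -1, 0], [0, -1, 2, -2], [0, 0, -1, 2]].
The roots have two lengths (squared-length ratio 2:1); the short ones are alpha_{4}. The associated Dynkin diagram is a chain of 4 nodes with a double edge at one end; the terminal node there is the unique short simple root (B_4), so the type is B_4 (the algebra so(9)).

B4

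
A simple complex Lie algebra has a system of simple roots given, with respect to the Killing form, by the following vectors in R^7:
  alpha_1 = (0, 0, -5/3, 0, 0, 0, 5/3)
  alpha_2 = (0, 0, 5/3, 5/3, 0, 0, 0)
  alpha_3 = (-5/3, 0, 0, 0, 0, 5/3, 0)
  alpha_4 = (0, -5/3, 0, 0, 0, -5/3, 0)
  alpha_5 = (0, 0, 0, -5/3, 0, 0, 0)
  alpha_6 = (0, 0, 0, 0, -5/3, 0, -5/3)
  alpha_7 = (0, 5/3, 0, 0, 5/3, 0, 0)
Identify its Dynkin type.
B_7 (so(15))

Compute the Cartan integers a_ij = 2(alpha_i, alpha_j)/(alpha_j, alpha_j); the resulting 7x7 Cartan matrix is
[[2, -1, 0, 0, 0, -1, 0], [-1, 2, 0, 0, -2, 0, 0], [0, 0, 2, -1, 0, 0, 0], [0, 0, -1, 2, 0, 0, -1], [0, -1, 0, 0, 2, 0, 0], [-1, 0, 0, 0, 0, 2, -1], [0, 0, 0, -1, 0, -1, 2]].
The roots have two lengths (squared-length ratio 2:1); the short ones are alpha_{5}. The associated Dynkin diagram is a chain of 7 nodes with a double edge at one end; the terminal node there is the unique short simple root (B_7), so the type is B_7 (the algebra so(15)).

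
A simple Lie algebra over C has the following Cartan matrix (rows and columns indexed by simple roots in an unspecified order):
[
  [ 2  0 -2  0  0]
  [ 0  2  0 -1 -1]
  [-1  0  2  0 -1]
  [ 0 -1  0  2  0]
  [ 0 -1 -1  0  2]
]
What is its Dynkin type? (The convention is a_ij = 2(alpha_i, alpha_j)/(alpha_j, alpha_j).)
The matrix has rank 5 with 2's on the diagonal. Reading the off-diagonal entries as Dynkin edges (a single edge where a_ij = a_ji = -1; a double or triple edge where a_ij * a_ji = 2 or 3), the diagram is a chain of 5 nodes with a double edge at one end; the terminal node there is the unique long simple root (C_5). One simple-root ordering that puts it in standard form is (alpha_4, alpha_2, alpha_5, alpha_3, alpha_1). So the algebra is type C_5, i.e. sp(10).

C_5 (sp(10))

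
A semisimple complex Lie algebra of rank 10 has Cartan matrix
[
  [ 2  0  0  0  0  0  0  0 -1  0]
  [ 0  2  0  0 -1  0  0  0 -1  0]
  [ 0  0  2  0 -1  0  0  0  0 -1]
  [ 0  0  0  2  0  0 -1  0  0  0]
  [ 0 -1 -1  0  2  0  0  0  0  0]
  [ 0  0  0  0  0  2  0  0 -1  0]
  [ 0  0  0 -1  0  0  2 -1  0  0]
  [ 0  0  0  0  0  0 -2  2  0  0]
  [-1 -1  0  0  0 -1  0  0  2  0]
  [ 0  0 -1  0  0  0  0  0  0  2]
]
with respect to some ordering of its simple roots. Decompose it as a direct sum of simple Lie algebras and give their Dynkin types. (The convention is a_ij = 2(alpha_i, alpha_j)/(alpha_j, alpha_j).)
The diagram associated to this matrix has two connected components: the simple roots {alpha_4, alpha_7, alpha_8} form a chain of 3 nodes with a double edge at one end; the terminal node there is the unique long simple root (C_3), and {alpha_1, alpha_2, alpha_3, alpha_5, alpha_6, alpha_9, alpha_10} form a chain of 5 nodes with a fork of two nodes at one end (D_7). A semisimple Lie algebra decomposes uniquely as the direct sum of simple ideals, one per connected component of its Dynkin diagram, so g ≅ C_3 ⊕ D_7 (dimension 21 + 91 = 112).

C_3 + D_7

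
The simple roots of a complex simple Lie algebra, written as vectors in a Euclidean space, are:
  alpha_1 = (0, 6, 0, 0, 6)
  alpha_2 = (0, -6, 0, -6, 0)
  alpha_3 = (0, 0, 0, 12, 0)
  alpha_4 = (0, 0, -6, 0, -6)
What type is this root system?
C4

Compute the Cartan integers a_ij = 2(alpha_i, alpha_j)/(alpha_j, alpha_j); the resulting 4x4 Cartan matrix is
[[2, -1, 0, -1], [-1, 2, -1, 0], [0, -2, 2, 0], [-1, 0, 0, 2]].
The roots have two lengths (squared-length ratio 2:1); the short ones are alpha_{1,2,4}. The associated Dynkin diagram is a chain of 4 nodes with a double edge at one end; the terminal node there is the unique long simple root (C_4), so the type is C_4 (the algebra sp(8)).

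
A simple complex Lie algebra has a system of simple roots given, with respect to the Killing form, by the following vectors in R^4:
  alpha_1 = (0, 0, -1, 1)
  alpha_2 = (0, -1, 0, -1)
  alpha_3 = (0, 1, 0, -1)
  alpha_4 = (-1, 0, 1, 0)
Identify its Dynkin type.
Compute the Cartan integers a_ij = 2(alpha_i, alpha_j)/(alpha_j, alpha_j); the resulting 4x4 Cartan matrix is
[[2, -1, -1, -1], [-1, 2, 0, 0], [-1, 0, 2, 0], [-1, 0, 0, 2]].
All simple roots have the same length, so the diagram is simply laced. The associated Dynkin diagram is a chain of 2 nodes with a fork of two nodes at one end (D_4), so the type is D_4 (the algebra so(8)).

D4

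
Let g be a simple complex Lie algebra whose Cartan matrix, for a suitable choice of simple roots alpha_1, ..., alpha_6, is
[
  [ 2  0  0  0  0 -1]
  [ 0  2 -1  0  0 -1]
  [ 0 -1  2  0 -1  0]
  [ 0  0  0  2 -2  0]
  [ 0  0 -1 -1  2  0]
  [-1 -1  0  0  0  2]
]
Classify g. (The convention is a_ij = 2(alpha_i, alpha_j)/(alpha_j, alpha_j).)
C6

The matrix has rank 6 with 2's on the diagonal. Reading the off-diagonal entries as Dynkin edges (a single edge where a_ij = a_ji = -1; a double or triple edge where a_ij * a_ji = 2 or 3), the diagram is a chain of 6 nodes with a double edge at one end; the terminal node there is the unique long simple root (C_6). One simple-root ordering that puts it in standard form is (alpha_1, alpha_6, alpha_2, alpha_3, alpha_5, alpha_4). So the algebra is type C_6, i.e. sp(12).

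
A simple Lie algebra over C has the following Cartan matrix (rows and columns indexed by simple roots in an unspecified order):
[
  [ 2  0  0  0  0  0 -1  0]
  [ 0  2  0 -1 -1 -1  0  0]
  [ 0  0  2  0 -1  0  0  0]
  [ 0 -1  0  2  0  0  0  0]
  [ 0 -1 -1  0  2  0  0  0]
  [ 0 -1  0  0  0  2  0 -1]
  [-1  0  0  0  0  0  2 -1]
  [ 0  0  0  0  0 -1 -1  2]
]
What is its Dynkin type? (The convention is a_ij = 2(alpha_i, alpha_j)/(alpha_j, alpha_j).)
E_8

The matrix has rank 8 with 2's on the diagonal. Reading the off-diagonal entries as Dynkin edges (a single edge where a_ij = a_ji = -1; a double or triple edge where a_ij * a_ji = 2 or 3), the diagram is a chain of 7 nodes with one extra node attached to the third node from one end (E_8). One simple-root ordering that puts it in standard form is (alpha_3, alpha_4, alpha_5, alpha_2, alpha_6, alpha_8, alpha_7, alpha_1). So the algebra is type E_8.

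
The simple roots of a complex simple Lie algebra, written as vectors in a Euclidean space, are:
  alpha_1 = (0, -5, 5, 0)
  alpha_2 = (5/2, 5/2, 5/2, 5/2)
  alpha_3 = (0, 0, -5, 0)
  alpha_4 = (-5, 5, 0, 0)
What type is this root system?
type F_4

Compute the Cartan integers a_ij = 2(alpha_i, alpha_j)/(alpha_j, alpha_j); the resulting 4x4 Cartan matrix is
[[2, 0, -2, -1], [0, 2, -1, 0], [-1, -1, 2, 0], [-1, 0, 0, 2]].
The roots have two lengths (squared-length ratio 2:1); the short ones are alpha_{2,3}. The associated Dynkin diagram is a chain of 4 nodes with a double edge between the middle two (F_4), so the type is F_4.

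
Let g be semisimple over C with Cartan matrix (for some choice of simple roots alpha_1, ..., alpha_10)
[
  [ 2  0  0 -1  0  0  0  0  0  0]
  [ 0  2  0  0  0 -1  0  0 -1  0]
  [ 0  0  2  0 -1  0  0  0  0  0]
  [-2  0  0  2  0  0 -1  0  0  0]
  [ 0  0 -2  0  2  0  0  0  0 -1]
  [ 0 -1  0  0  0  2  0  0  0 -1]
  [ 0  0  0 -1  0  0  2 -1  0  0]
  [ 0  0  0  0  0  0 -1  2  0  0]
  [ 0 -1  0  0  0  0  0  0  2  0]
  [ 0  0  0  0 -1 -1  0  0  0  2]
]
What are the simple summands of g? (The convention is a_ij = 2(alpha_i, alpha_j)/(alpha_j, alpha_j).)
The diagram associated to this matrix has two connected components: the simple roots {alpha_1, alpha_4, alpha_7, alpha_8} form a chain of 4 nodes with a double edge at one end; the terminal node there is the unique short simple root (B_4), and {alpha_2, alpha_3, alpha_5, alpha_6, alpha_9, alpha_10} form a chain of 6 nodes with a double edge at one end; the terminal node there is the unique short simple root (B_6). A semisimple Lie algebra decomposes uniquely as the direct sum of simple ideals, one per connected component of its Dynkin diagram, so g ≅ B_4 ⊕ B_6 (dimension 36 + 78 = 114).

B4 ⊕ B6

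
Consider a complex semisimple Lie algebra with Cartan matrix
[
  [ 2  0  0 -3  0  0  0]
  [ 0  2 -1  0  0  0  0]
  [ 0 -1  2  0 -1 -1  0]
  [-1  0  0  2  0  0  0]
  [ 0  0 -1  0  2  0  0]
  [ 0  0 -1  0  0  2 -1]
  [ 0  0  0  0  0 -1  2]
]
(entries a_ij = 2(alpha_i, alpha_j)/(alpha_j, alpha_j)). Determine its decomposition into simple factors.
type D_5 + type G_2

The diagram associated to this matrix has two connected components: the simple roots {alpha_2, alpha_3, alpha_5, alpha_6, alpha_7} form a chain of 3 nodes with a fork of two nodes at one end (D_5), and {alpha_1, alpha_4} form two nodes joined by a triple edge (G_2). A semisimple Lie algebra decomposes uniquely as the direct sum of simple ideals, one per connected component of its Dynkin diagram, so g ≅ D_5 ⊕ G_2 (dimension 45 + 14 = 59).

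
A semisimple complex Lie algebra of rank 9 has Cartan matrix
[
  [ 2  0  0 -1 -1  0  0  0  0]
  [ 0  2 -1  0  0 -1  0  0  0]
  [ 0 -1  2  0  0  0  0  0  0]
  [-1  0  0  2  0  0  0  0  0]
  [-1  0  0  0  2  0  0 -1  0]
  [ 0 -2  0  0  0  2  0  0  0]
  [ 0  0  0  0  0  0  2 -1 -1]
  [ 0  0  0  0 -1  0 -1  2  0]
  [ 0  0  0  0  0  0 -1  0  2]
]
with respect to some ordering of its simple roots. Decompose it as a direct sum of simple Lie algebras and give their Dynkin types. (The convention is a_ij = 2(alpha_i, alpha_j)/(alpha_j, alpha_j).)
The diagram associated to this matrix has two connected components: the simple roots {alpha_1, alpha_4, alpha_5, alpha_7, alpha_8, alpha_9} form a chain of 6 nodes with single edges (A_6), and {alpha_2, alpha_3, alpha_6} form a chain of 3 nodes with a double edge at one end; the terminal node there is the unique long simple root (C_3). A semisimple Lie algebra decomposes uniquely as the direct sum of simple ideals, one per connected component of its Dynkin diagram, so g ≅ A_6 ⊕ C_3 (dimension 48 + 21 = 69).

A6 + C3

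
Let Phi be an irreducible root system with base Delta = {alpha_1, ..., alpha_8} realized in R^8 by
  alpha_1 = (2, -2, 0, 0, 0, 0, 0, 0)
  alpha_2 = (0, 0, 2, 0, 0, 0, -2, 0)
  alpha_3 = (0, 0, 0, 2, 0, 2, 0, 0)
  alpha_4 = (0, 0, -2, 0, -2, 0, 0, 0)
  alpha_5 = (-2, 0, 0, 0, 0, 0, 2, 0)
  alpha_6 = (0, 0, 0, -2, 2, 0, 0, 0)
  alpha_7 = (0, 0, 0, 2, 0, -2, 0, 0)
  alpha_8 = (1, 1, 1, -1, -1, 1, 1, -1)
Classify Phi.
E_8

Compute the Cartan integers a_ij = 2(alpha_i, alpha_j)/(alpha_j, alpha_j); the resulting 8x8 Cartan matrix is
[[2, 0, 0, 0, -1, 0, 0, 0], [0, 2, 0, -1, -1, 0, 0, 0], [0, 0, 2, 0, 0, -1, 0, 0], [0, -1, 0, 2, 0, -1, 0, 0], [-1, -1, 0, 0, 2, 0, 0, 0], [0, 0, -1, -1, 0, 2, -1, 0], [0, 0, 0, 0, 0, -1, 2, -1], [0, 0, 0, 0, 0, 0, -1, 2]].
All simple roots have the same length, so the diagram is simply laced. The associated Dynkin diagram is a chain of 7 nodes with one extra node attached to the third node from one end (E_8), so the type is E_8.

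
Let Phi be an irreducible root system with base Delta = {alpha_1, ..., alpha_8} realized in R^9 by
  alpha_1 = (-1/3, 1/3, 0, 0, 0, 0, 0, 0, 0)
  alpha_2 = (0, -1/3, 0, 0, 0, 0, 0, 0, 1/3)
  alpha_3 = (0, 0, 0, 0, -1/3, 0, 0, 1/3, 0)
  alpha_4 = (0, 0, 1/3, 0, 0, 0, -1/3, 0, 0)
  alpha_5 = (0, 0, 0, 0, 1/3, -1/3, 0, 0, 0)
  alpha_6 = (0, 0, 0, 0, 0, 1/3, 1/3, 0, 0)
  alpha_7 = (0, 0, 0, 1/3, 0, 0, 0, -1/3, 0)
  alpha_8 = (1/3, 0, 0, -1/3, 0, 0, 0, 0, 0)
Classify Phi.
Compute the Cartan integers a_ij = 2(alpha_i, alpha_j)/(alpha_j, alpha_j); the resulting 8x8 Cartan matrix is
[[2, -1, 0, 0, 0, 0, 0, -1], [-1, 2, 0, 0, 0, 0, 0, 0], [0, 0, 2, 0, -1, 0, -1, 0], [0, 0, 0, 2, 0, -1, 0, 0], [0, 0, -1, 0, 2, -1, 0, 0], [0, 0, 0, -1, -1, 2, 0, 0], [0, 0, -1, 0, 0, 0, 2, -1], [-1, 0, 0, 0, 0, 0, -1, 2]].
All simple roots have the same length, so the diagram is simply laced. The associated Dynkin diagram is a chain of 8 nodes with single edges (A_8), so the type is A_8 (the algebra sl(9)).

A8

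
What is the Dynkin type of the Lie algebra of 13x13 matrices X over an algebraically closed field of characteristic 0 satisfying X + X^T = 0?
This is so(13) with 13 odd, which has dimension 13(13-1)/2 = 78 and rank (13-1)/2 = 6. In the classification of classical Lie algebras, the orthogonal algebra so(2n+1) in an odd number of variables has type B_n; here n = 6, so the Dynkin diagram is a chain of 6 nodes with a double edge at one end; the terminal node there is the unique short simple root (B_6). Hence the type is B_6.

B_6 (so(13))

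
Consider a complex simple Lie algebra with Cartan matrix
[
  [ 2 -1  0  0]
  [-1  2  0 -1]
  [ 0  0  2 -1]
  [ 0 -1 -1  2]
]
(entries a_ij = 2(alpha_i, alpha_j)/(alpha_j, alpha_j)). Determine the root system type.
The matrix has rank 4 with 2's on the diagonal. Reading the off-diagonal entries as Dynkin edges (a single edge where a_ij = a_ji = -1; a double or triple edge where a_ij * a_ji = 2 or 3), the diagram is a chain of 4 nodes with single edges (A_4). One simple-root ordering that puts it in standard form is (alpha_1, alpha_2, alpha_4, alpha_3). So the algebra is type A_4, i.e. sl(5).

A_4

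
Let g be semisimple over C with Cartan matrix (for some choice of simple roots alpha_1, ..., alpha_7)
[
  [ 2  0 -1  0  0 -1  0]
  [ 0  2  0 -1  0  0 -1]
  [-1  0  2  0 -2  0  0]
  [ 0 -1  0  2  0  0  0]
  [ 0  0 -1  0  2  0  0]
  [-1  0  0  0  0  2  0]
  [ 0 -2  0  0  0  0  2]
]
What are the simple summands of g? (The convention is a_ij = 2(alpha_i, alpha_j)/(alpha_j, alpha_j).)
B_4 + C_3

The diagram associated to this matrix has two connected components: the simple roots {alpha_1, alpha_3, alpha_5, alpha_6} form a chain of 4 nodes with a double edge at one end; the terminal node there is the unique short simple root (B_4), and {alpha_2, alpha_4, alpha_7} form a chain of 3 nodes with a double edge at one end; the terminal node there is the unique long simple root (C_3). A semisimple Lie algebra decomposes uniquely as the direct sum of simple ideals, one per connected component of its Dynkin diagram, so g ≅ B_4 ⊕ C_3 (dimension 36 + 21 = 57).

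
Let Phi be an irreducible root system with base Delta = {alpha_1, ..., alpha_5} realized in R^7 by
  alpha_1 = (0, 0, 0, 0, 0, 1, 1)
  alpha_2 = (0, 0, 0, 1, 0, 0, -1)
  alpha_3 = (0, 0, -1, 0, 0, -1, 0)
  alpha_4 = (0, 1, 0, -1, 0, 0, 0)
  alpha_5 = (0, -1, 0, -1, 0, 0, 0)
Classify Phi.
Compute the Cartan integers a_ij = 2(alpha_i, alpha_j)/(alpha_j, alpha_j); the resulting 5x5 Cartan matrix is
[[2, -1, -1, 0, 0], [-1, 2, 0, -1, -1], [-1, 0, 2, 0, 0], [0, -1, 0, 2, 0], [0, -1, 0, 0, 2]].
All simple roots have the same length, so the diagram is simply laced. The associated Dynkin diagram is a chain of 3 nodes with a fork of two nodes at one end (D_5), so the type is D_5 (the algebra so(10)).

type D_5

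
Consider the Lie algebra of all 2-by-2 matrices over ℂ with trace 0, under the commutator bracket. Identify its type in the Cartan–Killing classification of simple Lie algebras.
This is sl(2), which has dimension 2^2 - 1 = 3 and rank 2 - 1 = 1 (a Cartan subalgebra is the diagonal traceless matrices). In the classification of classical Lie algebras, the special linear algebra sl(n+1) has type A_n; here n = 1, so the Dynkin diagram is a chain of 1 nodes with single edges (A_1). Hence the type is A_1.

A_1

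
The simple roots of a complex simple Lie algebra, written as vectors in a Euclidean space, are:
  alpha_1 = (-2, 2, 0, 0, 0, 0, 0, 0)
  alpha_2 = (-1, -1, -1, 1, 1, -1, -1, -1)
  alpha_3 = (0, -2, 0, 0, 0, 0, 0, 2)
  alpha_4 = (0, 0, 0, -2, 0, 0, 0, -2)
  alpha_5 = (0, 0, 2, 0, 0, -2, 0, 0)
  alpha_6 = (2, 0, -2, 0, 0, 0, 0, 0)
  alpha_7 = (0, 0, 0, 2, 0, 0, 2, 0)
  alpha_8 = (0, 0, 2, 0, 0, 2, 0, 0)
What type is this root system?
E8

Compute the Cartan integers a_ij = 2(alpha_i, alpha_j)/(alpha_j, alpha_j); the resulting 8x8 Cartan matrix is
[[2, 0, -1, 0, 0, -1, 0, 0], [0, 2, 0, 0, 0, 0, 0, -1], [-1, 0, 2, -1, 0, 0, 0, 0], [0, 0, -1, 2, 0, 0, -1, 0], [0, 0, 0, 0, 2, -1, 0, 0], [-1, 0, 0, 0, -1, 2, 0, -1], [0, 0, 0, -1, 0, 0, 2, 0], [0, -1, 0, 0, 0, -1, 0, 2]].
All simple roots have the same length, so the diagram is simply laced. The associated Dynkin diagram is a chain of 7 nodes with one extra node attached to the third node from one end (E_8), so the type is E_8.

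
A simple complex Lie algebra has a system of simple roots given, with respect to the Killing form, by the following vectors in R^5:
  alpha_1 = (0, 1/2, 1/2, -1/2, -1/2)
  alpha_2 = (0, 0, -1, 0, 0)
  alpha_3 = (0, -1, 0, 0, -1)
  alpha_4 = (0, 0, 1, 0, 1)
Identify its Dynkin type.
F_4

Compute the Cartan integers a_ij = 2(alpha_i, alpha_j)/(alpha_j, alpha_j); the resulting 4x4 Cartan matrix is
[[2, -1, 0, 0], [-1, 2, 0, -1], [0, 0, 2, -1], [0, -2, -1, 2]].
The roots have two lengths (squared-length ratio 2:1); the short ones are alpha_{1,2}. The associated Dynkin diagram is a chain of 4 nodes with a double edge between the middle two (F_4), so the type is F_4.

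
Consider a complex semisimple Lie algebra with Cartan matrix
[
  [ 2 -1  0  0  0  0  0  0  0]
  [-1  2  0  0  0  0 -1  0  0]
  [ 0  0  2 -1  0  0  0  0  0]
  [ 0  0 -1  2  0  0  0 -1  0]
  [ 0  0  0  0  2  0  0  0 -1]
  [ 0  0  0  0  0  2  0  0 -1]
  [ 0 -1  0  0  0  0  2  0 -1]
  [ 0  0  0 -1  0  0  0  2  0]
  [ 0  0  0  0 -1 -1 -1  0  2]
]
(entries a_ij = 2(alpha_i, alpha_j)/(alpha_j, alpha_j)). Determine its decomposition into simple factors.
The diagram associated to this matrix has two connected components: the simple roots {alpha_3, alpha_4, alpha_8} form a chain of 3 nodes with single edges (A_3), and {alpha_1, alpha_2, alpha_5, alpha_6, alpha_7, alpha_9} form a chain of 4 nodes with a fork of two nodes at one end (D_6). A semisimple Lie algebra decomposes uniquely as the direct sum of simple ideals, one per connected component of its Dynkin diagram, so g ≅ A_3 ⊕ D_6 (dimension 15 + 66 = 81).

A3 ⊕ D6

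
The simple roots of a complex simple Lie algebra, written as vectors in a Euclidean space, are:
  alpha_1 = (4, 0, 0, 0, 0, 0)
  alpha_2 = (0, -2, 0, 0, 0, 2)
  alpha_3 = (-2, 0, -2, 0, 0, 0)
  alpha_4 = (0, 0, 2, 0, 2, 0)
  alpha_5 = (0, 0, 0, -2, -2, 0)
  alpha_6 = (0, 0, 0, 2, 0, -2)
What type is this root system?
C6

Compute the Cartan integers a_ij = 2(alpha_i, alpha_j)/(alpha_j, alpha_j); the resulting 6x6 Cartan matrix is
[[2, 0, -2, 0, 0, 0], [0, 2, 0, 0, 0, -1], [-1, 0, 2, -1, 0, 0], [0, 0, -1, 2, -1, 0], [0, 0, 0, -1, 2, -1], [0, -1, 0, 0, -1, 2]].
The roots have two lengths (squared-length ratio 2:1); the short ones are alpha_{2,3,4,5,6}. The associated Dynkin diagram is a chain of 6 nodes with a double edge at one end; the terminal node there is the unique long simple root (C_6), so the type is C_6 (the algebra sp(12)).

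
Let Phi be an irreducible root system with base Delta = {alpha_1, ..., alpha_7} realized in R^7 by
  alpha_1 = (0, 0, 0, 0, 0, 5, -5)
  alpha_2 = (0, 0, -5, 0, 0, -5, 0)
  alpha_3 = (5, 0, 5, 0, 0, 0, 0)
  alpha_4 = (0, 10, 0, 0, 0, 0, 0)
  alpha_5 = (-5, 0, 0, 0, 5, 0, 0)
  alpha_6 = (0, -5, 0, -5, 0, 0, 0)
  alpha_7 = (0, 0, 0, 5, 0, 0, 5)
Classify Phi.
C7

Compute the Cartan integers a_ij = 2(alpha_i, alpha_j)/(alpha_j, alpha_j); the resulting 7x7 Cartan matrix is
[[2, -1, 0, 0, 0, 0, -1], [-1, 2, -1, 0, 0, 0, 0], [0, -1, 2, 0, -1, 0, 0], [0, 0, 0, 2, 0, -2, 0], [0, 0, -1, 0, 2, 0, 0], [0, 0, 0, -1, 0, 2, -1], [-1, 0, 0, 0, 0, -1, 2]].
The roots have two lengths (squared-length ratio 2:1); the short ones are alpha_{1,2,3,5,6,7}. The associated Dynkin diagram is a chain of 7 nodes with a double edge at one end; the terminal node there is the unique long simple root (C_7), so the type is C_7 (the algebra sp(14)).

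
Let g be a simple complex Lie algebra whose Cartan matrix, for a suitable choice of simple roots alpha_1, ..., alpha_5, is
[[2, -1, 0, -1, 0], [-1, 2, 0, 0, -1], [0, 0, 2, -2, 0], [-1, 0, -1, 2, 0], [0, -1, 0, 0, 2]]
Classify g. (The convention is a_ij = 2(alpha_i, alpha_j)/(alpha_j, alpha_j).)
C5

The matrix has rank 5 with 2's on the diagonal. Reading the off-diagonal entries as Dynkin edges (a single edge where a_ij = a_ji = -1; a double or triple edge where a_ij * a_ji = 2 or 3), the diagram is a chain of 5 nodes with a double edge at one end; the terminal node there is the unique long simple root (C_5). One simple-root ordering that puts it in standard form is (alpha_5, alpha_2, alpha_1, alpha_4, alpha_3). So the algebra is type C_5, i.e. sp(10).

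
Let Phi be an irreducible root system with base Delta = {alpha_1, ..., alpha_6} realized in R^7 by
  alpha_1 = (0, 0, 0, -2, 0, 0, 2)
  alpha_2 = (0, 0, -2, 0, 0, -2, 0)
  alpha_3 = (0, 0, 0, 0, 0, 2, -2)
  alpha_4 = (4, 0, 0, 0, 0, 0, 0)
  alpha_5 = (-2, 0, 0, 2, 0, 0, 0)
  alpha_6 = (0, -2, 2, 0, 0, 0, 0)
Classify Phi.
C_6 (sp(12))

Compute the Cartan integers a_ij = 2(alpha_i, alpha_j)/(alpha_j, alpha_j); the resulting 6x6 Cartan matrix is
[[2, 0, -1, 0, -1, 0], [0, 2, -1, 0, 0, -1], [-1, -1, 2, 0, 0, 0], [0, 0, 0, 2, -2, 0], [-1, 0, 0, -1, 2, 0], [0, -1, 0, 0, 0, 2]].
The roots have two lengths (squared-length ratio 2:1); the short ones are alpha_{1,2,3,5,6}. The associated Dynkin diagram is a chain of 6 nodes with a double edge at one end; the terminal node there is the unique long simple root (C_6), so the type is C_6 (the algebra sp(12)).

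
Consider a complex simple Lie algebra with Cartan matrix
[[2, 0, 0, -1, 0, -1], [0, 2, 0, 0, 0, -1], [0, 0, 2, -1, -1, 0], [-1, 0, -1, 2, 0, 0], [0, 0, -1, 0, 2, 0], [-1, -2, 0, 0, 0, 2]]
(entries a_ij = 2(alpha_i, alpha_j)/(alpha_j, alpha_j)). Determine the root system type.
B_6 (so(13))

The matrix has rank 6 with 2's on the diagonal. Reading the off-diagonal entries as Dynkin edges (a single edge where a_ij = a_ji = -1; a double or triple edge where a_ij * a_ji = 2 or 3), the diagram is a chain of 6 nodes with a double edge at one end; the terminal node there is the unique short simple root (B_6). One simple-root ordering that puts it in standard form is (alpha_5, alpha_3, alpha_4, alpha_1, alpha_6, alpha_2). So the algebra is type B_6, i.e. so(13).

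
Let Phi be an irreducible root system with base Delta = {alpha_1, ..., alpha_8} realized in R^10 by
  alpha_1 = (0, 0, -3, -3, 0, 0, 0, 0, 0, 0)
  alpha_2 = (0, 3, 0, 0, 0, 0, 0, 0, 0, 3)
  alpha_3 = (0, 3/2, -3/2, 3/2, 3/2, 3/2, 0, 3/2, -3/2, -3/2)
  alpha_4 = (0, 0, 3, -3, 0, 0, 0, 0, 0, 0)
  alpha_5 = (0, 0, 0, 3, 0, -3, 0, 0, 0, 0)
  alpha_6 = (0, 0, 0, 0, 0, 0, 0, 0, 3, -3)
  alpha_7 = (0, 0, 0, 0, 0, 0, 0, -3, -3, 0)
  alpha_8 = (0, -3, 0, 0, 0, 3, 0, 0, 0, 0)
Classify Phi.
E8

Compute the Cartan integers a_ij = 2(alpha_i, alpha_j)/(alpha_j, alpha_j); the resulting 8x8 Cartan matrix is
[[2, 0, 0, 0, -1, 0, 0, 0], [0, 2, 0, 0, 0, -1, 0, -1], [0, 0, 2, -1, 0, 0, 0, 0], [0, 0, -1, 2, -1, 0, 0, 0], [-1, 0, 0, -1, 2, 0, 0, -1], [0, -1, 0, 0, 0, 2, -1, 0], [0, 0, 0, 0, 0, -1, 2, 0], [0, -1, 0, 0, -1, 0, 0, 2]].
All simple roots have the same length, so the diagram is simply laced. The associated Dynkin diagram is a chain of 7 nodes with one extra node attached to the third node from one end (E_8), so the type is E_8.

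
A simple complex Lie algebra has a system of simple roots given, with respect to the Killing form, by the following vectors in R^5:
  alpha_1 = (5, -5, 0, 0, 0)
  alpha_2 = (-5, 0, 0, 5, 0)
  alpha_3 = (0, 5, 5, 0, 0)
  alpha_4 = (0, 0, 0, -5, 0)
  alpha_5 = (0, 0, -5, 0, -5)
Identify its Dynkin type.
B5

Compute the Cartan integers a_ij = 2(alpha_i, alpha_j)/(alpha_j, alpha_j); the resulting 5x5 Cartan matrix is
[[2, -1, -1, 0, 0], [-1, 2, 0, -2, 0], [-1, 0, 2, 0, -1], [0, -1, 0, 2, 0], [0, 0, -1, 0, 2]].
The roots have two lengths (squared-length ratio 2:1); the short ones are alpha_{4}. The associated Dynkin diagram is a chain of 5 nodes with a double edge at one end; the terminal node there is the unique short simple root (B_5), so the type is B_5 (the algebra so(11)).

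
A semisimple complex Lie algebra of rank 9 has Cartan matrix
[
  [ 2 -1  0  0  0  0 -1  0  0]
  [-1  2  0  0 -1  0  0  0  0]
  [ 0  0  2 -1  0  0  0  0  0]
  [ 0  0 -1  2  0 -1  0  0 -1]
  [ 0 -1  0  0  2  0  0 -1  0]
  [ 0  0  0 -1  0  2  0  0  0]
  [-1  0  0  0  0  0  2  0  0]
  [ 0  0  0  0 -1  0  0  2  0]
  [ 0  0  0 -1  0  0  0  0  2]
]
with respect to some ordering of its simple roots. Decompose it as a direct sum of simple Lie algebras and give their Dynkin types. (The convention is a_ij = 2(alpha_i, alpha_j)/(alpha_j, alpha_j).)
The diagram associated to this matrix has two connected components: the simple roots {alpha_1, alpha_2, alpha_5, alpha_7, alpha_8} form a chain of 5 nodes with single edges (A_5), and {alpha_3, alpha_4, alpha_6, alpha_9} form a chain of 2 nodes with a fork of two nodes at one end (D_4). A semisimple Lie algebra decomposes uniquely as the direct sum of simple ideals, one per connected component of its Dynkin diagram, so g ≅ A_5 ⊕ D_4 (dimension 35 + 28 = 63).

A_5 (sl(6)) ⊕ D_4 (so(8))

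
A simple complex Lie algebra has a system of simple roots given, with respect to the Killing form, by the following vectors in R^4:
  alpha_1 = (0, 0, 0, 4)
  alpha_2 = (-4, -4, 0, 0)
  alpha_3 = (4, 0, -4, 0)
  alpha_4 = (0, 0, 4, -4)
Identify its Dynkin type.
Compute the Cartan integers a_ij = 2(alpha_i, alpha_j)/(alpha_j, alpha_j); the resulting 4x4 Cartan matrix is
[[2, 0, 0, -1], [0, 2, -1, 0], [0, -1, 2, -1], [-2, 0, -1, 2]].
The roots have two lengths (squared-length ratio 2:1); the short ones are alpha_{1}. The associated Dynkin diagram is a chain of 4 nodes with a double edge at one end; the terminal node there is the unique short simple root (B_4), so the type is B_4 (the algebra so(9)).

B_4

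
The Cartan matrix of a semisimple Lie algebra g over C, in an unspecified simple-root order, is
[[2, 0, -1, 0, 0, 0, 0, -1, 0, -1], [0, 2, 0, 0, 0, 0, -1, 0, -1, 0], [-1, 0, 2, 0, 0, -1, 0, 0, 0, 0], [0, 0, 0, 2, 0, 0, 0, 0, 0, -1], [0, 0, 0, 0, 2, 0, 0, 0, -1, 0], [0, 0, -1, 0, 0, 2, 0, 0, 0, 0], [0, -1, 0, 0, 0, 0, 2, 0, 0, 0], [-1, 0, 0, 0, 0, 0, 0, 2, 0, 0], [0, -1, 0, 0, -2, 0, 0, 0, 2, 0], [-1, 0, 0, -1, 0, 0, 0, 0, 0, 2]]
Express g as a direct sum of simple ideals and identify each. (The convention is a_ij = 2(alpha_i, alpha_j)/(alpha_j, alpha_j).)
The diagram associated to this matrix has two connected components: the simple roots {alpha_2, alpha_5, alpha_7, alpha_9} form a chain of 4 nodes with a double edge at one end; the terminal node there is the unique short simple root (B_4), and {alpha_1, alpha_3, alpha_4, alpha_6, alpha_8, alpha_10} form a chain of 5 nodes with one extra node attached to the third node from one end (E_6). A semisimple Lie algebra decomposes uniquely as the direct sum of simple ideals, one per connected component of its Dynkin diagram, so g ≅ B_4 ⊕ E_6 (dimension 36 + 78 = 114).

B_4 (so(9)) ⊕ E_6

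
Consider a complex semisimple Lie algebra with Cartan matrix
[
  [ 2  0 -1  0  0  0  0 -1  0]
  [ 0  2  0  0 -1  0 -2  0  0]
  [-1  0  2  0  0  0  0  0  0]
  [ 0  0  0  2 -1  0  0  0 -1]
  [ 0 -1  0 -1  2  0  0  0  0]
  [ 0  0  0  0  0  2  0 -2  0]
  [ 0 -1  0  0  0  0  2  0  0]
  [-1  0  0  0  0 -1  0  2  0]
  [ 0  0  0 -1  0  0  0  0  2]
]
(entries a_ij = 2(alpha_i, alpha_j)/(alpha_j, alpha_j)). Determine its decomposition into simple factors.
The diagram associated to this matrix has two connected components: the simple roots {alpha_2, alpha_4, alpha_5, alpha_7, alpha_9} form a chain of 5 nodes with a double edge at one end; the terminal node there is the unique short simple root (B_5), and {alpha_1, alpha_3, alpha_6, alpha_8} form a chain of 4 nodes with a double edge at one end; the terminal node there is the unique long simple root (C_4). A semisimple Lie algebra decomposes uniquely as the direct sum of simple ideals, one per connected component of its Dynkin diagram, so g ≅ B_5 ⊕ C_4 (dimension 55 + 36 = 91).

B_5 (so(11)) + C_4 (sp(8))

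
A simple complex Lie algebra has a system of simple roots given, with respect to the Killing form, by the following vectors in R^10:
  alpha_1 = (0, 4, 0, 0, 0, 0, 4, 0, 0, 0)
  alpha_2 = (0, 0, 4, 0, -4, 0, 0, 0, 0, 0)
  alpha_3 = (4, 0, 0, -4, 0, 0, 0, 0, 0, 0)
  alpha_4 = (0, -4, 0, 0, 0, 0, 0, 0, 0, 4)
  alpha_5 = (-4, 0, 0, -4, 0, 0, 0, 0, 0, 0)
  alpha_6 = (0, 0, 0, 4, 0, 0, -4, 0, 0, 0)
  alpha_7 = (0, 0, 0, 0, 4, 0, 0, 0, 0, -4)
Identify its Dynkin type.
Compute the Cartan integers a_ij = 2(alpha_i, alpha_j)/(alpha_j, alpha_j); the resulting 7x7 Cartan matrix is
[[2, 0, 0, -1, 0, -1, 0], [0, 2, 0, 0, 0, 0, -1], [0, 0, 2, 0, 0, -1, 0], [-1, 0, 0, 2, 0, 0, -1], [0, 0, 0, 0, 2, -1, 0], [-1, 0, -1, 0, -1, 2, 0], [0, -1, 0, -1, 0, 0, 2]].
All simple roots have the same length, so the diagram is simply laced. The associated Dynkin diagram is a chain of 5 nodes with a fork of two nodes at one end (D_7), so the type is D_7 (the algebra so(14)).

type D_7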